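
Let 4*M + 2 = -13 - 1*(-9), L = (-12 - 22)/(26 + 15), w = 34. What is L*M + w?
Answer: 1445/41 ≈ 35.244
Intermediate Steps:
L = -34/41 ≈ -0.82927
M = -3/2 (M = -½ + (-13 - 1*(-9))/4 = -½ + (-13 + 9)/4 = -½ + (¼)*(-4) = -½ - 1 = -3/2 ≈ -1.5000)
L*M + w = -34/41*(-3/2) + 34 = 51/41 + 34 = 1445/41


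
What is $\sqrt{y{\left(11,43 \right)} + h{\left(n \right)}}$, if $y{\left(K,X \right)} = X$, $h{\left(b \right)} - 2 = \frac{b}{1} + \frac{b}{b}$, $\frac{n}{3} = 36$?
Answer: $\sqrt{154} \approx 12.41$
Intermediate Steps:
$n = 108$ ($n = 3 \cdot 36 = 108$)
$h{\left(b \right)} = 3 + b$ ($h{\left(b \right)} = 2 + \left(\frac{b}{1} + \frac{b}{b}\right) = 2 + \left(b 1 + 1\right) = 2 + \left(b + 1\right) = 2 + \left(1 + b\right) = 3 + b$)
$\sqrt{y{\left(11,43 \right)} + h{\left(n \right)}} = \sqrt{43 + \left(3 + 108\right)} = \sqrt{43 + 111} = \sqrt{154}$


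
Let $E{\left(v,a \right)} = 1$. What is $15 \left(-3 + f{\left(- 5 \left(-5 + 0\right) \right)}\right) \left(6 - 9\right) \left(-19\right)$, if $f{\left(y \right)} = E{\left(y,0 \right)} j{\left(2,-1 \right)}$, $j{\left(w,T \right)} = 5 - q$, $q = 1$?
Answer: $855$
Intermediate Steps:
$j{\left(w,T \right)} = 4$ ($j{\left(w,T \right)} = 5 - 1 = 4$)
$f{\left(y \right)} = 4$ ($f{\left(y \right)} = 1 \cdot 4 = 4$)
$15 \left(-3 + f{\left(- 5 \left(-5 + 0\right) \right)}\right) \left(6 - 9\right) \left(-19\right) = 15 \left(-3 + 4\right) \left(6 - 9\right) \left(-19\right) = 15 \cdot 1 \left(-3\right) \left(-19\right) = 15 \left(-3\right) \left(-19\right) = \left(-45\right) \left(-19\right) = 855$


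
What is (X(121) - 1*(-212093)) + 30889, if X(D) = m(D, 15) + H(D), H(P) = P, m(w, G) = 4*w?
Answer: 243587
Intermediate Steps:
X(D) = 5*D (X(D) = 4*D + D = 5*D)
(X(121) - 1*(-212093)) + 30889 = (5*121 - 1*(-212093)) + 30889 = (605 + 212093) + 30889 = 212698 + 30889 = 243587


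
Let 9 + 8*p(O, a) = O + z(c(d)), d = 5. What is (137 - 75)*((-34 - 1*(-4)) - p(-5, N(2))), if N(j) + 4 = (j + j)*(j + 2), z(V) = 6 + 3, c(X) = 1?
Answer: -7285/4 ≈ -1821.3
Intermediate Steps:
z(V) = 9
N(j) = -4 + 2*j*(2 + j) (N(j) = -4 + (j + j)*(j + 2) = -4 + (2*j)*(2 + j) = -4 + 2*j*(2 + j))
p(O, a) = O/8 (p(O, a) = -9/8 + (O + 9)/8 = -9/8 + (9 + O)/8 = -9/8 + (9/8 + O/8) = O/8)
(137 - 75)*((-34 - 1*(-4)) - p(-5, N(2))) = (137 - 75)*((-34 - 1*(-4)) - (-5)/8) = 62*((-34 + 4) - 1*(-5/8)) = 62*(-30 + 5/8) = 62*(-235/8) = -7285/4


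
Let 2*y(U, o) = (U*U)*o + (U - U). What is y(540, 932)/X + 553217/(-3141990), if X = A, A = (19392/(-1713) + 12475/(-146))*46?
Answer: -17796709361247905279/582965726351130 ≈ -30528.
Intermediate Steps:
A = -185540287/41683 (A = (19392*(-1/1713) + 12475*(-1/146))*46 = (-6464/571 - 12475/146)*46 = -8066969/83366*46 = -185540287/41683 ≈ -4451.2)
X = -185540287/41683 ≈ -4451.2
y(U, o) = o*U²/2 (y(U, o) = ((U*U)*o + (U - U))/2 = (U²*o + 0)/2 = (o*U² + 0)/2 = (o*U²)/2 = o*U²/2)
y(540, 932)/X + 553217/(-3141990) = ((½)*932*540²)/(-185540287/41683) + 553217/(-3141990) = ((½)*932*291600)*(-41683/185540287) + 553217*(-1/3141990) = 135885600*(-41683/185540287) - 553217/3141990 = -5664119464800/185540287 - 553217/3141990 = -17796709361247905279/582965726351130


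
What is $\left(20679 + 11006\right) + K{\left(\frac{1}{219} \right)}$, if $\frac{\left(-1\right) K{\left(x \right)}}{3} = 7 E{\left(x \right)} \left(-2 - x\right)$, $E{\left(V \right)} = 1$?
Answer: $\frac{2316078}{73} \approx 31727.0$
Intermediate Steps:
$K{\left(x \right)} = 42 + 21 x$ ($K{\left(x \right)} = - 3 \cdot 7 \cdot 1 \left(-2 - x\right) = - 3 \cdot 7 \left(-2 - x\right) = - 3 \left(-14 - 7 x\right) = 42 + 21 x$)
$\left(20679 + 11006\right) + K{\left(\frac{1}{219} \right)} = \left(20679 + 11006\right) + \left(42 + \frac{21}{219}\right) = 31685 + \left(42 + 21 \cdot \frac{1}{219}\right) = 31685 + \left(42 + \frac{7}{73}\right) = 31685 + \frac{3073}{73} = \frac{2316078}{73}$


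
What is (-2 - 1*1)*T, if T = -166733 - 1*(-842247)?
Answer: -2026542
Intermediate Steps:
T = 675514 (T = -166733 + 842247 = 675514)
(-2 - 1*1)*T = (-2 - 1*1)*675514 = (-2 - 1)*675514 = -3*675514 = -2026542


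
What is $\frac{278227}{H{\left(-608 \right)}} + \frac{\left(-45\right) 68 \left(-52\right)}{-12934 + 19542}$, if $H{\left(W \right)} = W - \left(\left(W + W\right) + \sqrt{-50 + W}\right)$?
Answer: $\frac{36773382449}{76471493} + \frac{278227 i \sqrt{658}}{370322} \approx 480.88 + 19.272 i$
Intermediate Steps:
$H{\left(W \right)} = - W - \sqrt{-50 + W}$ ($H{\left(W \right)} = W - \left(2 W + \sqrt{-50 + W}\right) = W - \left(\sqrt{-50 + W} + 2 W\right) = - W - \sqrt{-50 + W}$)
$\frac{278227}{H{\left(-608 \right)}} + \frac{\left(-45\right) 68 \left(-52\right)}{-12934 + 19542} = \frac{278227}{\left(-1\right) \left(-608\right) - \sqrt{-50 - 608}} + \frac{\left(-45\right) 68 \left(-52\right)}{-12934 + 19542} = \frac{278227}{608 - \sqrt{-658}} + \frac{\left(-3060\right) \left(-52\right)}{6608} = \frac{278227}{608 - i \sqrt{658}} + 159120 \cdot \frac{1}{6608} = \frac{278227}{608 - i \sqrt{658}} + \frac{9945}{413} = \frac{9945}{413} + \frac{278227}{608 - i \sqrt{658}}$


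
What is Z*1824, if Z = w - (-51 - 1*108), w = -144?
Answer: 27360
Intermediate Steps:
Z = 15 (Z = -144 - (-51 - 1*108) = -144 - (-51 - 108) = -144 - 1*(-159) = -144 + 159 = 15)
Z*1824 = 15*1824 = 27360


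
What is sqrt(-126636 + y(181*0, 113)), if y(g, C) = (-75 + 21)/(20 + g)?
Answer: I*sqrt(12663870)/10 ≈ 355.86*I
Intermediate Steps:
y(g, C) = -54/(20 + g)
sqrt(-126636 + y(181*0, 113)) = sqrt(-126636 - 54/(20 + 181*0)) = sqrt(-126636 - 54/(20 + 0)) = sqrt(-126636 - 54/20) = sqrt(-126636 - 54*1/20) = sqrt(-126636 - 27/10) = sqrt(-1266387/10) = I*sqrt(12663870)/10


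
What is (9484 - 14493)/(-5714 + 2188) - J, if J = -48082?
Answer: 169542141/3526 ≈ 48083.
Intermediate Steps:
(9484 - 14493)/(-5714 + 2188) - J = (9484 - 14493)/(-5714 + 2188) - 1*(-48082) = -5009/(-3526) + 48082 = -5009*(-1/3526) + 48082 = 5009/3526 + 48082 = 169542141/3526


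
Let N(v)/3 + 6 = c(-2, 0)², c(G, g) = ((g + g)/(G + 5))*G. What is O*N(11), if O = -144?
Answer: 2592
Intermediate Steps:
c(G, g) = 2*G*g/(5 + G) (c(G, g) = ((2*g)/(5 + G))*G = (2*g/(5 + G))*G = 2*G*g/(5 + G))
N(v) = -18 (N(v) = -18 + 3*(2*(-2)*0/(5 - 2))² = -18 + 3*(2*(-2)*0/3)² = -18 + 3*(2*(-2)*0*(⅓))² = -18 + 3*0² = -18 + 3*0 = -18 + 0 = -18)
O*N(11) = -144*(-18) = 2592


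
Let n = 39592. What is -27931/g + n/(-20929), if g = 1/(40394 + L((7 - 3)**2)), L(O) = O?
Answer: -23622388838182/20929 ≈ -1.1287e+9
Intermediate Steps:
g = 1/40410 (g = 1/(40394 + (7 - 3)**2) = 1/(40394 + 4**2) = 1/(40394 + 16) = 1/40410 ≈ 2.4746e-5)
-27931/g + n/(-20929) = -27931/1/40410 + 39592/(-20929) = -27931*40410 + 39592*(-1/20929) = -1128691710 - 39592/20929 = -23622388838182/20929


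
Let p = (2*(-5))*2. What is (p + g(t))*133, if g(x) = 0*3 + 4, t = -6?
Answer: -2128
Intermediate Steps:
g(x) = 4 (g(x) = 0 + 4 = 4)
p = -20 (p = -10*2 = -20)
(p + g(t))*133 = (-20 + 4)*133 = -16*133 = -2128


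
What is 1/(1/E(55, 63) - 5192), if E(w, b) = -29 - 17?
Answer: -46/238833 ≈ -0.00019260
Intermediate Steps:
E(w, b) = -46
1/(1/E(55, 63) - 5192) = 1/(1/(-46) - 5192) = 1/(-1/46 - 5192) = 1/(-238833/46) = -46/238833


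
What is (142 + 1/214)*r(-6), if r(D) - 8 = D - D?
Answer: 121556/107 ≈ 1136.0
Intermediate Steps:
r(D) = 8 (r(D) = 8 + (D - D) = 8 + 0 = 8)
(142 + 1/214)*r(-6) = (142 + 1/214)*8 = (30389/214)*8 = 121556/107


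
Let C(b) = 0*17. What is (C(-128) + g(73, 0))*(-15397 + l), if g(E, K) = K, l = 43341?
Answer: 0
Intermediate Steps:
C(b) = 0
(C(-128) + g(73, 0))*(-15397 + l) = (0 + 0)*(-15397 + 43341) = 0*27944 = 0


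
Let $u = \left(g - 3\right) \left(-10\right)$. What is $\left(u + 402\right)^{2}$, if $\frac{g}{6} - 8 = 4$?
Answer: $82944$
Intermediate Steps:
$g = 72$ ($g = 48 + 6 \cdot 4 = 48 + 24 = 72$)
$u = -690$ ($u = \left(72 - 3\right) \left(-10\right) = 69 \left(-10\right) = -690$)
$\left(u + 402\right)^{2} = \left(-690 + 402\right)^{2} = \left(-288\right)^{2} = 82944$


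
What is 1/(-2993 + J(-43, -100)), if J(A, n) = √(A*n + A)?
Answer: -2993/8953792 - 3*√473/8953792 ≈ -0.00034156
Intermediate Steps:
J(A, n) = √(A + A*n)
1/(-2993 + J(-43, -100)) = 1/(-2993 + √(-43*(1 - 100))) = 1/(-2993 + √(-43*(-99))) = 1/(-2993 + √4257) = 1/(-2993 + 3*√473)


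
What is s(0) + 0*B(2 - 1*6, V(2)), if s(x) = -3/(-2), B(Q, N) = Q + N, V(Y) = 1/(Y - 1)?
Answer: 3/2 ≈ 1.5000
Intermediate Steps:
V(Y) = 1/(-1 + Y)
B(Q, N) = N + Q
s(x) = 3/2 (s(x) = -3*(-½) = 3/2)
s(0) + 0*B(2 - 1*6, V(2)) = 3/2 + 0*(1/(-1 + 2) + (2 - 1*6)) = 3/2 + 0*(1/1 + (2 - 6)) = 3/2 + 0*(1 - 4) = 3/2 + 0*(-3) = 3/2 + 0 = 3/2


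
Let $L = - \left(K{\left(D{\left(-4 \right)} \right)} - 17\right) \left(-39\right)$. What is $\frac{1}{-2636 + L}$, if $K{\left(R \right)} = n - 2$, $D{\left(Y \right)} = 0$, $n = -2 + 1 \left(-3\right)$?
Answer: $- \frac{1}{3572} \approx -0.00027996$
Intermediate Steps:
$n = -5$ ($n = -2 - 3 = -5$)
$K{\left(R \right)} = -7$ ($K{\left(R \right)} = -5 - 2 = -7$)
$L = -936$ ($L = - \left(-7 - 17\right) \left(-39\right) = - \left(-24\right) \left(-39\right) = \left(-1\right) 936 = -936$)
$\frac{1}{-2636 + L} = \frac{1}{-2636 - 936} = \frac{1}{-3572} = - \frac{1}{3572}$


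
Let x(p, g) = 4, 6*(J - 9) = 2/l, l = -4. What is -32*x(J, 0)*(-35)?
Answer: 4480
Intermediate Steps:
J = 107/12 (J = 9 + (2/(-4))/6 = 9 + (2*(-¼))/6 = 9 + (⅙)*(-½) = 9 - 1/12 = 107/12 ≈ 8.9167)
-32*x(J, 0)*(-35) = -32*4*(-35) = -128*(-35) = 4480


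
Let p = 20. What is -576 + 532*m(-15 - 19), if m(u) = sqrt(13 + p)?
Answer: -576 + 532*sqrt(33) ≈ 2480.1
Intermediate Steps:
m(u) = sqrt(33) (m(u) = sqrt(13 + 20) = sqrt(33))
-576 + 532*m(-15 - 19) = -576 + 532*sqrt(33)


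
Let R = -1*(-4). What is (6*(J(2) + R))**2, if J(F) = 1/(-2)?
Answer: 441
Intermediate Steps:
J(F) = -1/2
R = 4
(6*(J(2) + R))**2 = (6*(-1/2 + 4))**2 = (6*(7/2))**2 = 21**2 = 441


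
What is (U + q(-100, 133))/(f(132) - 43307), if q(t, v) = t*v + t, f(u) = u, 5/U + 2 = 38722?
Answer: 103769599/334347200 ≈ 0.31036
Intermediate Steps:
U = 1/7744 (U = 5/(-2 + 38722) = 5/38720 = 5*(1/38720) = 1/7744 ≈ 0.00012913)
q(t, v) = t + t*v
(U + q(-100, 133))/(f(132) - 43307) = (1/7744 - 100*(1 + 133))/(132 - 43307) = (1/7744 - 100*134)/(-43175) = (1/7744 - 13400)*(-1/43175) = -103769599/7744*(-1/43175) = 103769599/334347200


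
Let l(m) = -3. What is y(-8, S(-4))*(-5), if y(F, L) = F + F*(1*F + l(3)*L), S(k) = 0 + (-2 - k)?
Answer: -520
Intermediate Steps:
S(k) = -2 - k
y(F, L) = F + F*(F - 3*L) (y(F, L) = F + F*(1*F - 3*L) = F + F*(F - 3*L))
y(-8, S(-4))*(-5) = -8*(1 - 8 - 3*(-2 - 1*(-4)))*(-5) = -8*(1 - 8 - 3*(-2 + 4))*(-5) = -8*(1 - 8 - 3*2)*(-5) = -8*(1 - 8 - 6)*(-5) = -8*(-13)*(-5) = 104*(-5) = -520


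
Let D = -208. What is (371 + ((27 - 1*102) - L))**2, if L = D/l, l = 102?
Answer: 231040000/2601 ≈ 88827.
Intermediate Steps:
L = -104/51 (L = -208/102 = -208*1/102 = -104/51 ≈ -2.0392)
(371 + ((27 - 1*102) - L))**2 = (371 + ((27 - 1*102) - 1*(-104/51)))**2 = (371 + ((27 - 102) + 104/51))**2 = (371 + (-75 + 104/51))**2 = (371 - 3721/51)**2 = (15200/51)**2 = 231040000/2601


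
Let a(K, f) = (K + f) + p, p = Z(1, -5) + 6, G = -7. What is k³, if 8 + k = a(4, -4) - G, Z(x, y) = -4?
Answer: 1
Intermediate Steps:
p = 2 (p = -4 + 6 = 2)
a(K, f) = 2 + K + f (a(K, f) = (K + f) + 2 = 2 + K + f)
k = 1 (k = -8 + ((2 + 4 - 4) - 1*(-7)) = -8 + (2 + 7) = -8 + 9 = 1)
k³ = 1³ = 1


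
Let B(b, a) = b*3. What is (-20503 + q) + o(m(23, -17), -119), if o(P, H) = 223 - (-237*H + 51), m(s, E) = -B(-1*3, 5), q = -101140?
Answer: -149674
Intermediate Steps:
B(b, a) = 3*b
m(s, E) = 9 (m(s, E) = -3*(-1*3) = -3*(-3) = -1*(-9) = 9)
o(P, H) = 172 + 237*H (o(P, H) = 223 - (51 - 237*H) = 223 + (-51 + 237*H) = 172 + 237*H)
(-20503 + q) + o(m(23, -17), -119) = (-20503 - 101140) + (172 + 237*(-119)) = -121643 + (172 - 28203) = -121643 - 28031 = -149674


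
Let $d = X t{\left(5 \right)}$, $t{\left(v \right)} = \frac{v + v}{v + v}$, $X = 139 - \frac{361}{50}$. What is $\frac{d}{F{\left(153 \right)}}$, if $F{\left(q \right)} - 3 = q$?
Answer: $\frac{6589}{7800} \approx 0.84474$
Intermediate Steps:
$X = \frac{6589}{50}$ ($X = 139 - \frac{361}{50} = \frac{6589}{50} \approx 131.78$)
$t{\left(v \right)} = 1$ ($t{\left(v \right)} = \frac{2 v}{2 v} = 2 v \frac{1}{2 v} = 1$)
$d = \frac{6589}{50}$ ($d = \frac{6589}{50} \cdot 1 = \frac{6589}{50} \approx 131.78$)
$F{\left(q \right)} = 3 + q$
$\frac{d}{F{\left(153 \right)}} = \frac{6589}{50 \left(3 + 153\right)} = \frac{6589}{50 \cdot 156} = \frac{6589}{50} \cdot \frac{1}{156} = \frac{6589}{7800}$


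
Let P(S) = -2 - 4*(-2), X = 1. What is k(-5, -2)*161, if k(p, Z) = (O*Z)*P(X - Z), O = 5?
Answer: -9660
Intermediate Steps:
P(S) = 6 (P(S) = -2 + 8 = 6)
k(p, Z) = 30*Z (k(p, Z) = (5*Z)*6 = 30*Z)
k(-5, -2)*161 = (30*(-2))*161 = -60*161 = -9660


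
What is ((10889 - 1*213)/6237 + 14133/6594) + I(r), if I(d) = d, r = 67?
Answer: 138763771/1958418 ≈ 70.855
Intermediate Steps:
((10889 - 1*213)/6237 + 14133/6594) + I(r) = ((10889 - 1*213)/6237 + 14133/6594) + 67 = ((10889 - 213)*(1/6237) + 14133*(1/6594)) + 67 = (10676*(1/6237) + 673/314) + 67 = (10676/6237 + 673/314) + 67 = 7549765/1958418 + 67 = 138763771/1958418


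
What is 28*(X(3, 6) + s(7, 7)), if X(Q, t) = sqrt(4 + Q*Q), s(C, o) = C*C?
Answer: 1372 + 28*sqrt(13) ≈ 1473.0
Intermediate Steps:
s(C, o) = C**2
X(Q, t) = sqrt(4 + Q**2)
28*(X(3, 6) + s(7, 7)) = 28*(sqrt(4 + 3**2) + 7**2) = 28*(sqrt(4 + 9) + 49) = 28*(sqrt(13) + 49) = 28*(49 + sqrt(13)) = 1372 + 28*sqrt(13)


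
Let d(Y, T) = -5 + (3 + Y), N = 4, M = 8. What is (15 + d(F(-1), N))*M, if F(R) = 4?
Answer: 136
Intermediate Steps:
d(Y, T) = -2 + Y
(15 + d(F(-1), N))*M = (15 + (-2 + 4))*8 = (15 + 2)*8 = 17*8 = 136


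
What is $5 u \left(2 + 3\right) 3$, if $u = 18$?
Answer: $1350$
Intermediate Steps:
$5 u \left(2 + 3\right) 3 = 5 \cdot 18 \left(2 + 3\right) 3 = 90 \cdot 5 \cdot 3 = 90 \cdot 15 = 1350$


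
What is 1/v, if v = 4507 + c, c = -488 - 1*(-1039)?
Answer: 1/5058 ≈ 0.00019771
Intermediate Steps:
c = 551 (c = -488 + 1039 = 551)
v = 5058 (v = 4507 + 551 = 5058)
1/v = 1/5058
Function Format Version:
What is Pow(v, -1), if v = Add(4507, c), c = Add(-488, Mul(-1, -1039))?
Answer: Rational(1, 5058) ≈ 0.00019771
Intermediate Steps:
c = 551 (c = Add(-488, 1039) = 551)
v = 5058 (v = Add(4507, 551) = 5058)
Pow(v, -1) = Pow(5058, -1) = Rational(1, 5058)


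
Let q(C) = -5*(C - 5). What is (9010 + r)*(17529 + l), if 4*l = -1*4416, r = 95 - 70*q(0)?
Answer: 120805875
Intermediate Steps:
q(C) = 25 - 5*C (q(C) = -5*(-5 + C) = 25 - 5*C)
r = -1655 (r = 95 - 70*(25 - 5*0) = 95 - 70*(25 + 0) = 95 - 70*25 = 95 - 1750 = -1655)
l = -1104 (l = (-1*4416)/4 = (1/4)*(-4416) = -1104)
(9010 + r)*(17529 + l) = (9010 - 1655)*(17529 - 1104) = 7355*16425 = 120805875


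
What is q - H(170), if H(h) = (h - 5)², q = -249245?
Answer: -276470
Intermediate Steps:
H(h) = (-5 + h)²
q - H(170) = -249245 - (-5 + 170)² = -249245 - 1*165² = -249245 - 1*27225 = -249245 - 27225 = -276470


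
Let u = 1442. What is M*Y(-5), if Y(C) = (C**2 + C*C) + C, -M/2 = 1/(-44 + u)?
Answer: -15/233 ≈ -0.064378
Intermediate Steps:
M = -1/699 (M = -2/(-44 + 1442) = -2/1398 = -2*1/1398 = -1/699 ≈ -0.0014306)
Y(C) = C + 2*C**2 (Y(C) = (C**2 + C**2) + C = 2*C**2 + C = C + 2*C**2)
M*Y(-5) = -(-5)*(1 + 2*(-5))/699 = -(-5)*(1 - 10)/699 = -(-5)*(-9)/699 = -1/699*45 = -15/233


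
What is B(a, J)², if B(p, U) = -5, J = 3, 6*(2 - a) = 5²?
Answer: 25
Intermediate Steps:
a = -13/6 (a = 2 - ⅙*5² = 2 - ⅙*25 = 2 - 25/6 = -13/6 ≈ -2.1667)
B(a, J)² = (-5)² = 25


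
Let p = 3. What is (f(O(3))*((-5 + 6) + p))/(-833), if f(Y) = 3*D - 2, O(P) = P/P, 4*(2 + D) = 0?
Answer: 32/833 ≈ 0.038415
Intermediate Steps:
D = -2 (D = -2 + (1/4)*0 = -2 + 0 = -2)
O(P) = 1
f(Y) = -8 (f(Y) = 3*(-2) - 2 = -6 - 2 = -8)
(f(O(3))*((-5 + 6) + p))/(-833) = -8*((-5 + 6) + 3)/(-833) = -8*(1 + 3)*(-1/833) = -8*4*(-1/833) = -32*(-1/833) = 32/833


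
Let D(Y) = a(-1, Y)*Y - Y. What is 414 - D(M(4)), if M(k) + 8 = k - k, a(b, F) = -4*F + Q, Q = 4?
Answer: 694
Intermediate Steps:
a(b, F) = 4 - 4*F (a(b, F) = -4*F + 4 = 4 - 4*F)
M(k) = -8 (M(k) = -8 + (k - k) = -8 + 0 = -8)
D(Y) = -Y + Y*(4 - 4*Y) (D(Y) = (4 - 4*Y)*Y - Y = Y*(4 - 4*Y) - Y = -Y + Y*(4 - 4*Y))
414 - D(M(4)) = 414 - (-8)*(3 - 4*(-8)) = 414 - (-8)*(3 + 32) = 414 - (-8)*35 = 414 - 1*(-280) = 414 + 280 = 694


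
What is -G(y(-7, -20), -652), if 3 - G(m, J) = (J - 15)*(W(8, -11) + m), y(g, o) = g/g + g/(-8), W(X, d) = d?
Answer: 48667/8 ≈ 6083.4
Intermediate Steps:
y(g, o) = 1 - g/8 (y(g, o) = 1 + g*(-1/8) = 1 - g/8)
G(m, J) = 3 - (-15 + J)*(-11 + m) (G(m, J) = 3 - (J - 15)*(-11 + m) = 3 - (-15 + J)*(-11 + m))
-G(y(-7, -20), -652) = -(-162 + 11*(-652) + 15*(1 - 1/8*(-7)) - 1*(-652)*(1 - 1/8*(-7))) = -(-162 - 7172 + 15*(1 + 7/8) - 1*(-652)*(1 + 7/8)) = -(-162 - 7172 + 15*(15/8) - 1*(-652)*15/8) = -(-162 - 7172 + 225/8 + 2445/2) = -1*(-48667/8) = 48667/8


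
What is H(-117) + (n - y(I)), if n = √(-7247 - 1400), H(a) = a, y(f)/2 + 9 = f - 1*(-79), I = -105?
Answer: -47 + I*√8647 ≈ -47.0 + 92.989*I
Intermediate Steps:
y(f) = 140 + 2*f (y(f) = -18 + 2*(f - 1*(-79)) = -18 + 2*(f + 79) = -18 + 2*(79 + f) = -18 + (158 + 2*f) = 140 + 2*f)
n = I*√8647 (n = √(-8647) = I*√8647 ≈ 92.989*I)
H(-117) + (n - y(I)) = -117 + (I*√8647 - (140 + 2*(-105))) = -117 + (I*√8647 - (140 - 210)) = -117 + (I*√8647 - 1*(-70)) = -117 + (I*√8647 + 70) = -117 + (70 + I*√8647) = -47 + I*√8647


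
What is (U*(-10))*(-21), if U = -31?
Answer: -6510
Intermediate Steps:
(U*(-10))*(-21) = -31*(-10)*(-21) = 310*(-21) = -6510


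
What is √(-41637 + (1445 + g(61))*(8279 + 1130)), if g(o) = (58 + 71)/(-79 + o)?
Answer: √485529726/6 ≈ 3672.5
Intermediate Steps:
g(o) = 129/(-79 + o)
√(-41637 + (1445 + g(61))*(8279 + 1130)) = √(-41637 + (1445 + 129/(-79 + 61))*(8279 + 1130)) = √(-41637 + (1445 + 129/(-18))*9409) = √(-41637 + (1445 + 129*(-1/18))*9409) = √(-41637 + (1445 - 43/6)*9409) = √(-41637 + (8627/6)*9409) = √(-41637 + 81171443/6) = √(80921621/6) = √485529726/6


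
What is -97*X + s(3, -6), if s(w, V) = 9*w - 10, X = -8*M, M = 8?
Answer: 6225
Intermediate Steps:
X = -64 (X = -8*8 = -64)
s(w, V) = -10 + 9*w
-97*X + s(3, -6) = -97*(-64) + (-10 + 9*3) = 6208 + (-10 + 27) = 6208 + 17 = 6225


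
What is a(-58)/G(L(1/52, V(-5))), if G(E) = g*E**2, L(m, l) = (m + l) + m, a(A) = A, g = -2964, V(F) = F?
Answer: 754/948537 ≈ 0.00079491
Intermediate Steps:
L(m, l) = l + 2*m (L(m, l) = (l + m) + m = l + 2*m)
G(E) = -2964*E**2
a(-58)/G(L(1/52, V(-5))) = -58*(-1/(2964*(-5 + 2/52)**2)) = -58*(-1/(2964*(-5 + 2*(1/52))**2)) = -58*(-1/(2964*(-5 + 1/26)**2)) = -58/((-2964*(-129/26)**2)) = -58/((-2964*16641/676)) = -58/(-948537/13) = -58*(-13/948537) = 754/948537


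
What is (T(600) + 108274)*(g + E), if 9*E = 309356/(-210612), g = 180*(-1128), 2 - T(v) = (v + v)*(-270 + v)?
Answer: 9227890210389452/157959 ≈ 5.8420e+10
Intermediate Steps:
T(v) = 2 - 2*v*(-270 + v) (T(v) = 2 - (v + v)*(-270 + v) = 2 - 2*v*(-270 + v))
g = -203040
E = -77339/473877 (E = (309356/(-210612))/9 = (309356*(-1/210612))/9 = (1/9)*(-77339/52653) = -77339/473877 ≈ -0.16320)
(T(600) + 108274)*(g + E) = ((2 - 2*600**2 + 540*600) + 108274)*(-203040 - 77339/473877) = ((2 - 2*360000 + 324000) + 108274)*(-96216063419/473877) = ((2 - 720000 + 324000) + 108274)*(-96216063419/473877) = (-395998 + 108274)*(-96216063419/473877) = -287724*(-96216063419/473877) = 9227890210389452/157959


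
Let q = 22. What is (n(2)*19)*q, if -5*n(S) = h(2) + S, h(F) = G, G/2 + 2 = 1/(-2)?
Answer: 1254/5 ≈ 250.80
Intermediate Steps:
G = -5 (G = -4 + 2/(-2) = -4 + 2*(-1/2) = -4 - 1 = -5)
h(F) = -5
n(S) = 1 - S/5 (n(S) = -(-5 + S)/5 = 1 - S/5)
(n(2)*19)*q = ((1 - 1/5*2)*19)*22 = ((1 - 2/5)*19)*22 = ((3/5)*19)*22 = (57/5)*22 = 1254/5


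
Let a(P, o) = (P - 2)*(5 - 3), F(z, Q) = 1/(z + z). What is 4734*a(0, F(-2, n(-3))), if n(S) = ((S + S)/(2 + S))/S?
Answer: -18936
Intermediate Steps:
n(S) = 2/(2 + S) (n(S) = ((2*S)/(2 + S))/S = (2*S/(2 + S))/S = 2/(2 + S))
F(z, Q) = 1/(2*z)
a(P, o) = -4 + 2*P (a(P, o) = (-2 + P)*2 = -4 + 2*P)
4734*a(0, F(-2, n(-3))) = 4734*(-4 + 2*0) = 4734*(-4 + 0) = 4734*(-4) = -18936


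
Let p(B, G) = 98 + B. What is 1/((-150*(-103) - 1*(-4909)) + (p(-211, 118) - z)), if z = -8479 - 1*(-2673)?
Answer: 1/26052 ≈ 3.8385e-5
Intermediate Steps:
z = -5806 (z = -8479 + 2673 = -5806)
1/((-150*(-103) - 1*(-4909)) + (p(-211, 118) - z)) = 1/((-150*(-103) - 1*(-4909)) + ((98 - 211) - 1*(-5806))) = 1/((15450 + 4909) + (-113 + 5806)) = 1/(20359 + 5693) = 1/26052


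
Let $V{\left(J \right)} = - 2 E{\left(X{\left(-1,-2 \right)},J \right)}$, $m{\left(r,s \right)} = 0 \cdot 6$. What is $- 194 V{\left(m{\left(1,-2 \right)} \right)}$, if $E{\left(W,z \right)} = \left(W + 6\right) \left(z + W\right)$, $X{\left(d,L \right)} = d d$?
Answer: $2716$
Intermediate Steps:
$X{\left(d,L \right)} = d^{2}$
$m{\left(r,s \right)} = 0$
$E{\left(W,z \right)} = \left(6 + W\right) \left(W + z\right)$
$V{\left(J \right)} = -14 - 14 J$ ($V{\left(J \right)} = - 2 \left(\left(\left(-1\right)^{2}\right)^{2} + 6 \left(-1\right)^{2} + 6 J + \left(-1\right)^{2} J\right) = - 2 \left(1^{2} + 6 \cdot 1 + 6 J + 1 J\right) = - 2 \left(1 + 6 + 6 J + J\right) = - 2 \left(7 + 7 J\right) = -14 - 14 J$)
$- 194 V{\left(m{\left(1,-2 \right)} \right)} = - 194 \left(-14 - 0\right) = - 194 \left(-14 + 0\right) = \left(-194\right) \left(-14\right) = 2716$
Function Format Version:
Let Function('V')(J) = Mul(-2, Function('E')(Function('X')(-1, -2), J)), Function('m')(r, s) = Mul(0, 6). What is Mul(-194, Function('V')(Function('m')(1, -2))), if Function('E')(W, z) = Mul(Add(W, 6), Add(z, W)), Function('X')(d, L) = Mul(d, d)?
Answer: 2716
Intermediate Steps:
Function('X')(d, L) = Pow(d, 2)
Function('m')(r, s) = 0
Function('E')(W, z) = Mul(Add(6, W), Add(W, z))
Function('V')(J) = Add(-14, Mul(-14, J)) (Function('V')(J) = Mul(-2, Add(Pow(Pow(-1, 2), 2), Mul(6, Pow(-1, 2)), Mul(6, J), Mul(Pow(-1, 2), J))) = Mul(-2, Add(Pow(1, 2), Mul(6, 1), Mul(6, J), Mul(1, J))) = Mul(-2, Add(1, 6, Mul(6, J), J)) = Mul(-2, Add(7, Mul(7, J))) = Add(-14, Mul(-14, J)))
Mul(-194, Function('V')(Function('m')(1, -2))) = Mul(-194, Add(-14, Mul(-14, 0))) = Mul(-194, Add(-14, 0)) = Mul(-194, -14) = 2716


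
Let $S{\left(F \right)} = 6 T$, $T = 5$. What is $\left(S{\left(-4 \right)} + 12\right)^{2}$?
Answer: $1764$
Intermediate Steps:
$S{\left(F \right)} = 30$ ($S{\left(F \right)} = 6 \cdot 5 = 30$)
$\left(S{\left(-4 \right)} + 12\right)^{2} = \left(30 + 12\right)^{2} = 42^{2} = 1764$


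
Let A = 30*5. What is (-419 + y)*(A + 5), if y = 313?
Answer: -16430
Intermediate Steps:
A = 150
(-419 + y)*(A + 5) = (-419 + 313)*(150 + 5) = -106*155 = -16430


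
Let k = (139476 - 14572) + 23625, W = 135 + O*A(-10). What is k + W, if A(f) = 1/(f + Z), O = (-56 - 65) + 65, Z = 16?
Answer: 445964/3 ≈ 1.4865e+5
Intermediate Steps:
O = -56 (O = -121 + 65 = -56)
A(f) = 1/(16 + f) (A(f) = 1/(f + 16) = 1/(16 + f))
W = 377/3 (W = 135 - 56/(16 - 10) = 135 - 56/6 = 135 - 56*⅙ = 135 - 28/3 = 377/3 ≈ 125.67)
k = 148529 (k = 124904 + 23625 = 148529)
k + W = 148529 + 377/3 = 445964/3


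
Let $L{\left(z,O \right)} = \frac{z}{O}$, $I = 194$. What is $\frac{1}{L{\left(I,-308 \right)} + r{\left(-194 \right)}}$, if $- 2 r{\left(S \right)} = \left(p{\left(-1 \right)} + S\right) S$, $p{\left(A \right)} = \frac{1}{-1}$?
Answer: $- \frac{154}{2913007} \approx -5.2866 \cdot 10^{-5}$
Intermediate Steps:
$p{\left(A \right)} = -1$
$r{\left(S \right)} = - \frac{S \left(-1 + S\right)}{2}$ ($r{\left(S \right)} = - \frac{\left(-1 + S\right) S}{2} = - \frac{S \left(-1 + S\right)}{2}$)
$\frac{1}{L{\left(I,-308 \right)} + r{\left(-194 \right)}} = \frac{1}{\frac{194}{-308} + \frac{1}{2} \left(-194\right) \left(1 - -194\right)} = \frac{1}{194 \left(- \frac{1}{308}\right) + \frac{1}{2} \left(-194\right) \left(1 + 194\right)} = \frac{1}{- \frac{97}{154} + \frac{1}{2} \left(-194\right) 195} = \frac{1}{- \frac{97}{154} - 18915} = \frac{1}{- \frac{2913007}{154}} = - \frac{154}{2913007}$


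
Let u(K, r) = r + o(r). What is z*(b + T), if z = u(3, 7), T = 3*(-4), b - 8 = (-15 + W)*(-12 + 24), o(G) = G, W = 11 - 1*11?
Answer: -2576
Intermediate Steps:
W = 0 (W = 11 - 11 = 0)
u(K, r) = 2*r (u(K, r) = r + r = 2*r)
b = -172 (b = 8 + (-15 + 0)*(-12 + 24) = 8 - 15*12 = 8 - 180 = -172)
T = -12
z = 14 (z = 2*7 = 14)
z*(b + T) = 14*(-172 - 12) = 14*(-184) = -2576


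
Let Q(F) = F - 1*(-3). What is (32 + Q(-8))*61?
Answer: 1647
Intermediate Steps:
Q(F) = 3 + F (Q(F) = F + 3 = 3 + F)
(32 + Q(-8))*61 = (32 + (3 - 8))*61 = (32 - 5)*61 = 27*61 = 1647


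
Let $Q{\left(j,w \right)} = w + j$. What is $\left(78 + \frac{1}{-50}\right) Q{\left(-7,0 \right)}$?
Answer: $- \frac{27293}{50} \approx -545.86$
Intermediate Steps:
$Q{\left(j,w \right)} = j + w$
$\left(78 + \frac{1}{-50}\right) Q{\left(-7,0 \right)} = \left(78 + \frac{1}{-50}\right) \left(-7 + 0\right) = \left(78 - \frac{1}{50}\right) \left(-7\right) = \frac{3899}{50} \left(-7\right) = - \frac{27293}{50}$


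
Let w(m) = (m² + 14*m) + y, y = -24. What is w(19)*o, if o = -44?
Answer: -26532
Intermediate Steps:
w(m) = -24 + m² + 14*m (w(m) = (m² + 14*m) - 24 = -24 + m² + 14*m)
w(19)*o = (-24 + 19² + 14*19)*(-44) = (-24 + 361 + 266)*(-44) = 603*(-44) = -26532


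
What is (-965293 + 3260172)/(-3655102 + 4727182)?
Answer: 2294879/1072080 ≈ 2.1406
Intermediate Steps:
(-965293 + 3260172)/(-3655102 + 4727182) = 2294879/1072080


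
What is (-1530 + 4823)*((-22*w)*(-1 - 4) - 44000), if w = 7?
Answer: -142356390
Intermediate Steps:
(-1530 + 4823)*((-22*w)*(-1 - 4) - 44000) = (-1530 + 4823)*((-22*7)*(-1 - 4) - 44000) = 3293*(-154*(-5) - 44000) = 3293*(770 - 44000) = 3293*(-43230) = -142356390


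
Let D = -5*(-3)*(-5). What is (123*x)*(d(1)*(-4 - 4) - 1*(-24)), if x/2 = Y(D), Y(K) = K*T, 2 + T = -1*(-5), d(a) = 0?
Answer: -1328400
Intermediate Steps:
T = 3 (T = -2 - 1*(-5) = -2 + 5 = 3)
D = -75 (D = 15*(-5) = -75)
Y(K) = 3*K (Y(K) = K*3 = 3*K)
x = -450 (x = 2*(3*(-75)) = 2*(-225) = -450)
(123*x)*(d(1)*(-4 - 4) - 1*(-24)) = (123*(-450))*(0*(-4 - 4) - 1*(-24)) = -55350*(0*(-8) + 24) = -55350*(0 + 24) = -55350*24 = -1328400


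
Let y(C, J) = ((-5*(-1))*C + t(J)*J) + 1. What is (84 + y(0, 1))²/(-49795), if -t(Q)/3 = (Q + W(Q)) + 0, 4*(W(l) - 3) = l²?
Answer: -83521/796720 ≈ -0.10483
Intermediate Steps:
W(l) = 3 + l²/4
t(Q) = -9 - 3*Q - 3*Q²/4 (t(Q) = -3*((Q + (3 + Q²/4)) + 0) = -3*((3 + Q + Q²/4) + 0) = -3*(3 + Q + Q²/4) = -9 - 3*Q - 3*Q²/4)
y(C, J) = 1 + 5*C + J*(-9 - 3*J - 3*J²/4) (y(C, J) = ((-5*(-1))*C + (-9 - 3*J - 3*J²/4)*J) + 1 = (5*C + J*(-9 - 3*J - 3*J²/4)) + 1 = 1 + 5*C + J*(-9 - 3*J - 3*J²/4))
(84 + y(0, 1))²/(-49795) = (84 + (1 + 5*0 - ¾*1*(12 + 1² + 4*1)))²/(-49795) = (84 + (1 + 0 - ¾*1*(12 + 1 + 4)))²*(-1/49795) = (84 + (1 + 0 - ¾*1*17))²*(-1/49795) = (84 + (1 + 0 - 51/4))²*(-1/49795) = (84 - 47/4)²*(-1/49795) = (289/4)²*(-1/49795) = (83521/16)*(-1/49795) = -83521/796720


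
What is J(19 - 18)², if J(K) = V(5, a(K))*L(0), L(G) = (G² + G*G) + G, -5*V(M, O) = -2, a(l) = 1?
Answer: 0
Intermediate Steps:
V(M, O) = ⅖ (V(M, O) = -⅕*(-2) = ⅖)
L(G) = G + 2*G² (L(G) = (G² + G²) + G = 2*G² + G = G + 2*G²)
J(K) = 0 (J(K) = 2*(0*(1 + 2*0))/5 = 2*(0*(1 + 0))/5 = 2*(0*1)/5 = (⅖)*0 = 0)
J(19 - 18)² = 0² = 0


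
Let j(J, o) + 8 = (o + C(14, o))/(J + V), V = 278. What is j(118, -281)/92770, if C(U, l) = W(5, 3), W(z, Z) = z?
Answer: -287/3061410 ≈ -9.3748e-5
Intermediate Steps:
C(U, l) = 5
j(J, o) = -8 + (5 + o)/(278 + J) (j(J, o) = -8 + (o + 5)/(J + 278) = -8 + (5 + o)/(278 + J))
j(118, -281)/92770 = ((-2219 - 281 - 8*118)/(278 + 118))/92770 = ((-2219 - 281 - 944)/396)*(1/92770) = ((1/396)*(-3444))*(1/92770) = -287/33*1/92770 = -287/3061410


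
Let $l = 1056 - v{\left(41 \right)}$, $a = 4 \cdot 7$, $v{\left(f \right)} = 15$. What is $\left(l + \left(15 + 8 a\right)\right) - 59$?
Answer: $1221$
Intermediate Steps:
$a = 28$
$l = 1041$ ($l = 1056 - 15 = 1041$)
$\left(l + \left(15 + 8 a\right)\right) - 59 = \left(1041 + \left(15 + 8 \cdot 28\right)\right) - 59 = \left(1041 + \left(15 + 224\right)\right) - 59 = \left(1041 + 239\right) - 59 = 1280 - 59 = 1221$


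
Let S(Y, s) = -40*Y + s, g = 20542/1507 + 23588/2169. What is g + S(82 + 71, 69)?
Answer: -19698698119/3268683 ≈ -6026.5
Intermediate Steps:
g = 80102714/3268683 (g = 20542*(1/1507) + 23588*(1/2169) = 20542/1507 + 23588/2169 = 80102714/3268683 ≈ 24.506)
S(Y, s) = s - 40*Y
g + S(82 + 71, 69) = 80102714/3268683 + (69 - 40*(82 + 71)) = 80102714/3268683 + (69 - 40*153) = 80102714/3268683 + (69 - 6120) = 80102714/3268683 - 6051 = -19698698119/3268683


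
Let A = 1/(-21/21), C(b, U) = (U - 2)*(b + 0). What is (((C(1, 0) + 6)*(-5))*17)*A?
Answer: 340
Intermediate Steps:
C(b, U) = b*(-2 + U) (C(b, U) = (-2 + U)*b = b*(-2 + U))
A = -1 (A = 1/(-21*1/21) = 1/(-1) = -1)
(((C(1, 0) + 6)*(-5))*17)*A = (((1*(-2 + 0) + 6)*(-5))*17)*(-1) = (((1*(-2) + 6)*(-5))*17)*(-1) = (((-2 + 6)*(-5))*17)*(-1) = ((4*(-5))*17)*(-1) = -20*17*(-1) = -340*(-1) = 340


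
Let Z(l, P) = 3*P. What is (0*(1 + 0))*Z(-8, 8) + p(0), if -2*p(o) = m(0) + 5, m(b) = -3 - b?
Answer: -1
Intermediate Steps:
p(o) = -1 (p(o) = -((-3 - 1*0) + 5)/2 = -((-3 + 0) + 5)/2 = -(-3 + 5)/2 = -1/2*2 = -1)
(0*(1 + 0))*Z(-8, 8) + p(0) = (0*(1 + 0))*(3*8) - 1 = (0*1)*24 - 1 = 0*24 - 1 = 0 - 1 = -1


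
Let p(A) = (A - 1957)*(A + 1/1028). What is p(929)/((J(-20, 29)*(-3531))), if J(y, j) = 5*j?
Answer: 955013/511995 ≈ 1.8653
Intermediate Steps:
p(A) = (-1957 + A)*(1/1028 + A) (p(A) = (-1957 + A)*(A + 1/1028) = (-1957 + A)*(1/1028 + A))
p(929)/((J(-20, 29)*(-3531))) = (-1957/1028 + 929² - 2011795/1028*929)/(((5*29)*(-3531))) = (-1957/1028 + 863041 - 1868957555/1028)/((145*(-3531))) = -955013/(-511995) = -955013*(-1/511995) = 955013/511995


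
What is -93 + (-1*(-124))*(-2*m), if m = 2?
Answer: -589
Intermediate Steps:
-93 + (-1*(-124))*(-2*m) = -93 + (-1*(-124))*(-2*2) = -93 + 124*(-4) = -93 - 496 = -589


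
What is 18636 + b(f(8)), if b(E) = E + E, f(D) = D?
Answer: 18652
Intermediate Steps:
b(E) = 2*E
18636 + b(f(8)) = 18636 + 2*8 = 18636 + 16 = 18652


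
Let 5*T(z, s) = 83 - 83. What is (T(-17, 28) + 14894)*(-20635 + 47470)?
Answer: 399680490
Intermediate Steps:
T(z, s) = 0 (T(z, s) = (83 - 83)/5 = (⅕)*0 = 0)
(T(-17, 28) + 14894)*(-20635 + 47470) = (0 + 14894)*(-20635 + 47470) = 14894*26835 = 399680490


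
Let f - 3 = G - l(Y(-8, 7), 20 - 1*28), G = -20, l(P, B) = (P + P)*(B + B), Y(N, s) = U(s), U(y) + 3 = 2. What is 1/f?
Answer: -1/49 ≈ -0.020408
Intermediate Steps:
U(y) = -1 (U(y) = -3 + 2 = -1)
Y(N, s) = -1
l(P, B) = 4*B*P (l(P, B) = (2*P)*(2*B) = 4*B*P)
f = -49 (f = 3 + (-20 - 4*(20 - 1*28)*(-1)) = 3 + (-20 - 4*(20 - 28)*(-1)) = 3 + (-20 - 4*(-8)*(-1)) = 3 + (-20 - 1*32) = 3 + (-20 - 32) = 3 - 52 = -49)
1/f = 1/(-49) = -1/49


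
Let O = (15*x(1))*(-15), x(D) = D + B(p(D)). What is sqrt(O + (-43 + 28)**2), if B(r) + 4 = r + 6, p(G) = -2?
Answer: 0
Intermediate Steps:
B(r) = 2 + r (B(r) = -4 + (r + 6) = -4 + (6 + r) = 2 + r)
x(D) = D (x(D) = D + (2 - 2) = D + 0 = D)
O = -225 (O = (15*1)*(-15) = 15*(-15) = -225)
sqrt(O + (-43 + 28)**2) = sqrt(-225 + (-43 + 28)**2) = sqrt(-225 + (-15)**2) = sqrt(-225 + 225) = sqrt(0) = 0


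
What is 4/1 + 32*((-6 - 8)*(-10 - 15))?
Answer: 11204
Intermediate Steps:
4/1 + 32*((-6 - 8)*(-10 - 15)) = 4*1 + 32*(-14*(-25)) = 4 + 32*350 = 4 + 11200 = 11204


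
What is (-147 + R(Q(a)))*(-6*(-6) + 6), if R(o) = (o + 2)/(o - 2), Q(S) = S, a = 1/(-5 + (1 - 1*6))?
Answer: -6212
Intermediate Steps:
a = -1/10 (a = 1/(-5 + (1 - 6)) = 1/(-5 - 5) = 1/(-10) = -1/10 ≈ -0.10000)
R(o) = (2 + o)/(-2 + o)
(-147 + R(Q(a)))*(-6*(-6) + 6) = (-147 + (2 - 1/10)/(-2 - 1/10))*(-6*(-6) + 6) = (-147 + (19/10)/(-21/10))*(36 + 6) = (-147 - 10/21*19/10)*42 = (-147 - 19/21)*42 = -3106/21*42 = -6212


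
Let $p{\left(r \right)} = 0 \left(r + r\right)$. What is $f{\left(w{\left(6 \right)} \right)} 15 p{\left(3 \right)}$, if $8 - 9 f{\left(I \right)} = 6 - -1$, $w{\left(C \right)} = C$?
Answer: $0$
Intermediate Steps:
$p{\left(r \right)} = 0$ ($p{\left(r \right)} = 0 \cdot 2 r = 0$)
$f{\left(I \right)} = \frac{1}{9}$ ($f{\left(I \right)} = \frac{8}{9} - \frac{6 - -1}{9} = \frac{8}{9} - \frac{6 + 1}{9} = \frac{8}{9} - \frac{7}{9} = \frac{1}{9}$)
$f{\left(w{\left(6 \right)} \right)} 15 p{\left(3 \right)} = \frac{1}{9} \cdot 15 \cdot 0 = \frac{5}{3} \cdot 0 = 0$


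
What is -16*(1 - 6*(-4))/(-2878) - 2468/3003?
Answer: -2950852/4321317 ≈ -0.68286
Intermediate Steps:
-16*(1 - 6*(-4))/(-2878) - 2468/3003 = -16*(1 + 24)*(-1/2878) - 2468*1/3003 = -16*25*(-1/2878) - 2468/3003 = -400*(-1/2878) - 2468/3003 = 200/1439 - 2468/3003 = -2950852/4321317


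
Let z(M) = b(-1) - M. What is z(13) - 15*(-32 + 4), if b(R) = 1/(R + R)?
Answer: 813/2 ≈ 406.50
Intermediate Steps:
b(R) = 1/(2*R)
z(M) = -1/2 - M (z(M) = (1/2)/(-1) - M = (1/2)*(-1) - M = -1/2 - M)
z(13) - 15*(-32 + 4) = (-1/2 - 1*13) - 15*(-32 + 4) = (-1/2 - 13) - 15*(-28) = -27/2 + 420 = 813/2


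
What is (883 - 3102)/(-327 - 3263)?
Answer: 2219/3590 ≈ 0.61811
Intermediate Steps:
(883 - 3102)/(-327 - 3263) = -2219/(-3590) = -2219*(-1/3590) = 2219/3590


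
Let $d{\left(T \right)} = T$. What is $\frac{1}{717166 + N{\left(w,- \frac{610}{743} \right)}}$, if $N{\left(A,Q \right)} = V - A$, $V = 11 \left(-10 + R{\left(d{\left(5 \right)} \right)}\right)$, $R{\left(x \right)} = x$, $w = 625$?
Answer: $\frac{1}{716486} \approx 1.3957 \cdot 10^{-6}$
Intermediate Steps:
$V = -55$ ($V = 11 \left(-10 + 5\right) = 11 \left(-5\right) = -55$)
$N{\left(A,Q \right)} = -55 - A$
$\frac{1}{717166 + N{\left(w,- \frac{610}{743} \right)}} = \frac{1}{717166 - 680} = \frac{1}{716486}$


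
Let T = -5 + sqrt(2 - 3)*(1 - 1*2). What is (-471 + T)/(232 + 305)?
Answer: -476/537 - I/537 ≈ -0.88641 - 0.0018622*I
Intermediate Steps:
T = -5 - I (T = -5 + sqrt(-1)*(1 - 2) = -5 + I*(-1) = -5 - I ≈ -5.0 - 1.0*I)
(-471 + T)/(232 + 305) = (-471 + (-5 - I))/(232 + 305) = (-476 - I)/537 = (-476 - I)*(1/537) = -476/537 - I/537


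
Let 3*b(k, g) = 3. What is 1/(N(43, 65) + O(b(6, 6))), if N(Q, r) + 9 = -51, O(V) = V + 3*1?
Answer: -1/56 ≈ -0.017857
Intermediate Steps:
b(k, g) = 1 (b(k, g) = (1/3)*3 = 1)
O(V) = 3 + V (O(V) = V + 3 = 3 + V)
N(Q, r) = -60 (N(Q, r) = -9 - 51 = -60)
1/(N(43, 65) + O(b(6, 6))) = 1/(-60 + (3 + 1)) = 1/(-60 + 4) = 1/(-56) = -1/56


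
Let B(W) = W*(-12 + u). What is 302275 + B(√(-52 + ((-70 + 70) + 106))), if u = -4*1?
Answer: 302275 - 48*√6 ≈ 3.0216e+5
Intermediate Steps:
u = -4
B(W) = -16*W (B(W) = W*(-12 - 4) = W*(-16) = -16*W)
302275 + B(√(-52 + ((-70 + 70) + 106))) = 302275 - 16*√(-52 + ((-70 + 70) + 106)) = 302275 - 16*√(-52 + (0 + 106)) = 302275 - 16*√(-52 + 106) = 302275 - 48*√6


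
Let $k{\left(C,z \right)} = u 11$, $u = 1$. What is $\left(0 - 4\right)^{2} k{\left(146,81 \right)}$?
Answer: $176$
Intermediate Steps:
$k{\left(C,z \right)} = 11$ ($k{\left(C,z \right)} = 1 \cdot 11 = 11$)
$\left(0 - 4\right)^{2} k{\left(146,81 \right)} = \left(0 - 4\right)^{2} \cdot 11 = \left(-4\right)^{2} \cdot 11 = 16 \cdot 11 = 176$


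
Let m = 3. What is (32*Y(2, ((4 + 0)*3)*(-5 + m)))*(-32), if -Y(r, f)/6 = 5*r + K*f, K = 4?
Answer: -528384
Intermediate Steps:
Y(r, f) = -30*r - 24*f (Y(r, f) = -6*(5*r + 4*f) = -6*(4*f + 5*r) = -30*r - 24*f)
(32*Y(2, ((4 + 0)*3)*(-5 + m)))*(-32) = (32*(-30*2 - 24*(4 + 0)*3*(-5 + 3)))*(-32) = (32*(-60 - 24*4*3*(-2)))*(-32) = (32*(-60 - 288*(-2)))*(-32) = (32*(-60 - 24*(-24)))*(-32) = (32*(-60 + 576))*(-32) = (32*516)*(-32) = 16512*(-32) = -528384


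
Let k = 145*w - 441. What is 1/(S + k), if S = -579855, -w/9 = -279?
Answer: -1/216201 ≈ -4.6253e-6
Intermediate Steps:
w = 2511 (w = -9*(-279) = 2511)
k = 363654 (k = 145*2511 - 441 = 364095 - 441 = 363654)
1/(S + k) = 1/(-579855 + 363654) = 1/(-216201) = -1/216201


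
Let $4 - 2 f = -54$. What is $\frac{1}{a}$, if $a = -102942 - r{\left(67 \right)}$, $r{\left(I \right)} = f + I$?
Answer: $- \frac{1}{103038} \approx -9.7052 \cdot 10^{-6}$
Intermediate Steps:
$f = 29$ ($f = 2 - -27 = 2 + 27 = 29$)
$r{\left(I \right)} = 29 + I$
$a = -103038$ ($a = -102942 - \left(29 + 67\right) = -102942 - 96 = -103038$)
$\frac{1}{a} = \frac{1}{-103038} = - \frac{1}{103038}$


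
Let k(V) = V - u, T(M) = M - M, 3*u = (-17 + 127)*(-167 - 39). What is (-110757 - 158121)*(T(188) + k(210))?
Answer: -2087389540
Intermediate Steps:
u = -22660/3 (u = ((-17 + 127)*(-167 - 39))/3 = (110*(-206))/3 = (⅓)*(-22660) = -22660/3 ≈ -7553.3)
T(M) = 0
k(V) = 22660/3 + V (k(V) = V - 1*(-22660/3) = V + 22660/3 = 22660/3 + V)
(-110757 - 158121)*(T(188) + k(210)) = (-110757 - 158121)*(0 + (22660/3 + 210)) = -268878*(0 + 23290/3) = -268878*23290/3 = -2087389540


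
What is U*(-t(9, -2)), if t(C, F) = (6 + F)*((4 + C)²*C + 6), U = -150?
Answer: 916200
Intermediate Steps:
t(C, F) = (6 + F)*(6 + C*(4 + C)²) (t(C, F) = (6 + F)*(C*(4 + C)² + 6) = (6 + F)*(6 + C*(4 + C)²))
U*(-t(9, -2)) = -(-150)*(36 + 6*(-2) + 6*9*(4 + 9)² + 9*(-2)*(4 + 9)²) = -(-150)*(36 - 12 + 6*9*13² + 9*(-2)*13²) = -(-150)*(36 - 12 + 6*9*169 + 9*(-2)*169) = -(-150)*(36 - 12 + 9126 - 3042) = -(-150)*6108 = -150*(-6108) = 916200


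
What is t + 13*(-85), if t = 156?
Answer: -949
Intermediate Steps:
t + 13*(-85) = 156 + 13*(-85) = 156 - 1105 = -949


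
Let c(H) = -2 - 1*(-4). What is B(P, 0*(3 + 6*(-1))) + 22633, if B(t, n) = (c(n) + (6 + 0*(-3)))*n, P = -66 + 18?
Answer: 22633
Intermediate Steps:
c(H) = 2 (c(H) = -2 + 4 = 2)
P = -48
B(t, n) = 8*n (B(t, n) = (2 + (6 + 0*(-3)))*n = (2 + (6 + 0))*n = (2 + 6)*n = 8*n)
B(P, 0*(3 + 6*(-1))) + 22633 = 8*(0*(3 + 6*(-1))) + 22633 = 8*(0*(3 - 6)) + 22633 = 8*(0*(-3)) + 22633 = 8*0 + 22633 = 0 + 22633 = 22633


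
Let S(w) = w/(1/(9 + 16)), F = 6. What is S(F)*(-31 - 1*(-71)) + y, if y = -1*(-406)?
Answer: 6406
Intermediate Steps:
y = 406
S(w) = 25*w (S(w) = w/(1/25) = w*25 = 25*w)
S(F)*(-31 - 1*(-71)) + y = (25*6)*(-31 - 1*(-71)) + 406 = 150*(-31 + 71) + 406 = 150*40 + 406 = 6000 + 406 = 6406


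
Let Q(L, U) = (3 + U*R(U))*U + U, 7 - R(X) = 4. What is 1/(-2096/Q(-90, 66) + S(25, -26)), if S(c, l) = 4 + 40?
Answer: 3333/146128 ≈ 0.022809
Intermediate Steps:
R(X) = 3 (R(X) = 7 - 1*4 = 7 - 4 = 3)
S(c, l) = 44
Q(L, U) = U + U*(3 + 3*U) (Q(L, U) = (3 + U*3)*U + U = (3 + 3*U)*U + U = U*(3 + 3*U) + U = U + U*(3 + 3*U))
1/(-2096/Q(-90, 66) + S(25, -26)) = 1/(-2096*1/(66*(4 + 3*66)) + 44) = 1/(-2096*1/(66*(4 + 198)) + 44) = 1/(-2096/(66*202) + 44) = 1/(-2096/13332 + 44) = 1/(-2096*1/13332 + 44) = 1/(-524/3333 + 44) = 1/(146128/3333) = 3333/146128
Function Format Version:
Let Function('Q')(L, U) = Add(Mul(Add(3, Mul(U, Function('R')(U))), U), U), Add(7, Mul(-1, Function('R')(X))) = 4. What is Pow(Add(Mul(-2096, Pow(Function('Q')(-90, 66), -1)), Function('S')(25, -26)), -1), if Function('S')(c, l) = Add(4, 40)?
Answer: Rational(3333, 146128) ≈ 0.022809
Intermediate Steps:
Function('R')(X) = 3 (Function('R')(X) = Add(7, Mul(-1, 4)) = Add(7, -4) = 3)
Function('S')(c, l) = 44
Function('Q')(L, U) = Add(U, Mul(U, Add(3, Mul(3, U)))) (Function('Q')(L, U) = Add(Mul(Add(3, Mul(U, 3)), U), U) = Add(Mul(Add(3, Mul(3, U)), U), U) = Add(Mul(U, Add(3, Mul(3, U))), U) = Add(U, Mul(U, Add(3, Mul(3, U)))))
Pow(Add(Mul(-2096, Pow(Function('Q')(-90, 66), -1)), Function('S')(25, -26)), -1) = Pow(Add(Mul(-2096, Pow(Mul(66, Add(4, Mul(3, 66))), -1)), 44), -1) = Pow(Add(Mul(-2096, Pow(Mul(66, Add(4, 198)), -1)), 44), -1) = Pow(Add(Mul(-2096, Pow(Mul(66, 202), -1)), 44), -1) = Pow(Add(Mul(-2096, Pow(13332, -1)), 44), -1) = Pow(Add(Mul(-2096, Rational(1, 13332)), 44), -1) = Pow(Add(Rational(-524, 3333), 44), -1) = Pow(Rational(146128, 3333), -1) = Rational(3333, 146128)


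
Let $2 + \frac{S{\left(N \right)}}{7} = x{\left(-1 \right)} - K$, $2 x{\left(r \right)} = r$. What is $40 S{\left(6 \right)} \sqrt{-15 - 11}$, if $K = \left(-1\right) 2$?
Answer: $- 140 i \sqrt{26} \approx - 713.86 i$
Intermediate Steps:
$x{\left(r \right)} = \frac{r}{2}$
$K = -2$
$S{\left(N \right)} = - \frac{7}{2}$ ($S{\left(N \right)} = -14 + 7 \left(\frac{1}{2} \left(-1\right) - -2\right) = -14 + 7 \left(- \frac{1}{2} + 2\right) = -14 + 7 \cdot \frac{3}{2} = -14 + \frac{21}{2} = - \frac{7}{2}$)
$40 S{\left(6 \right)} \sqrt{-15 - 11} = 40 \left(- \frac{7}{2}\right) \sqrt{-15 - 11} = - 140 \sqrt{-26} = - 140 i \sqrt{26}$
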